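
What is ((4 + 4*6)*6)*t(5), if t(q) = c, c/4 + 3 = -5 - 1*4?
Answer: -8064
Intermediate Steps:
c = -48 (c = -12 + 4*(-5 - 1*4) = -12 + 4*(-5 - 4) = -12 + 4*(-9) = -12 - 36 = -48)
t(q) = -48
((4 + 4*6)*6)*t(5) = ((4 + 4*6)*6)*(-48) = ((4 + 24)*6)*(-48) = (28*6)*(-48) = 168*(-48) = -8064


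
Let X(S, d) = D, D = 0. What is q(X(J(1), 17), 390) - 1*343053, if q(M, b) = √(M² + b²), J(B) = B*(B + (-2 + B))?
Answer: -342663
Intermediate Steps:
J(B) = B*(-2 + 2*B)
X(S, d) = 0
q(X(J(1), 17), 390) - 1*343053 = √(0² + 390²) - 1*343053 = √(0 + 152100) - 343053 = √152100 - 343053 = 390 - 343053 = -342663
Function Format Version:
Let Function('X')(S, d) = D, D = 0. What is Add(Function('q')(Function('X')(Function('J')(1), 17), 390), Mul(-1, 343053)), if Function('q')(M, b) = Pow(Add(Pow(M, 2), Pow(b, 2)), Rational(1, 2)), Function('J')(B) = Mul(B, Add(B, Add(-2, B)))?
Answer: -342663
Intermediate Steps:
Function('J')(B) = Mul(B, Add(-2, Mul(2, B)))
Function('X')(S, d) = 0
Add(Function('q')(Function('X')(Function('J')(1), 17), 390), Mul(-1, 343053)) = Add(Pow(Add(Pow(0, 2), Pow(390, 2)), Rational(1, 2)), Mul(-1, 343053)) = Add(Pow(Add(0, 152100), Rational(1, 2)), -343053) = Add(Pow(152100, Rational(1, 2)), -343053) = Add(390, -343053) = -342663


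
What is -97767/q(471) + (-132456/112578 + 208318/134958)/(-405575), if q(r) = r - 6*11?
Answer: -123959370122677898/513501945559275 ≈ -241.40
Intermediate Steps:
q(r) = -66 + r (q(r) = r - 66 = -66 + r)
-97767/q(471) + (-132456/112578 + 208318/134958)/(-405575) = -97767/(-66 + 471) + (-132456/112578 + 208318/134958)/(-405575) = -97767/405 + (-132456*1/112578 + 208318*(1/134958))*(-1/405575) = -97767*1/405 + (-22076/18763 + 104159/67479)*(-1/405575) = -1207/5 + (464668913/1266108477)*(-1/405575) = -1207/5 - 464668913/513501945559275 = -123959370122677898/513501945559275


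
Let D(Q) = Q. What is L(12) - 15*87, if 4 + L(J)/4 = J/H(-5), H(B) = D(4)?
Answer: -1309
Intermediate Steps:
H(B) = 4
L(J) = -16 + J (L(J) = -16 + 4*(J/4) = -16 + J)
L(12) - 15*87 = (-16 + 12) - 15*87 = -4 - 1305 = -1309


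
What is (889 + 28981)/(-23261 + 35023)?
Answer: 14935/5881 ≈ 2.5395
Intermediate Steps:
(889 + 28981)/(-23261 + 35023) = 29870/11762 = 29870*(1/11762) = 14935/5881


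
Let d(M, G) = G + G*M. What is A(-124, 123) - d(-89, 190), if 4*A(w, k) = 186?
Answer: 33533/2 ≈ 16767.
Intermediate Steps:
A(w, k) = 93/2 (A(w, k) = (1/4)*186 = 93/2)
A(-124, 123) - d(-89, 190) = 93/2 - 190*(1 - 89) = 93/2 - 190*(-88) = 93/2 - 1*(-16720) = 93/2 + 16720 = 33533/2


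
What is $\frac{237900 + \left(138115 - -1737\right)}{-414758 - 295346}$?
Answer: $- \frac{47219}{88763} \approx -0.53197$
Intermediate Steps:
$\frac{237900 + \left(138115 - -1737\right)}{-414758 - 295346} = \frac{237900 + \left(138115 + 1737\right)}{-710104} = \left(237900 + 139852\right) \left(- \frac{1}{710104}\right) = 377752 \left(- \frac{1}{710104}\right) = - \frac{47219}{88763}$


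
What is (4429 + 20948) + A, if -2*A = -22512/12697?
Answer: 322223025/12697 ≈ 25378.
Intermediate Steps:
A = 11256/12697 (A = -(-11256)/12697 = -½*(-22512/12697) = 11256/12697 ≈ 0.88651)
(4429 + 20948) + A = (4429 + 20948) + 11256/12697 = 25377 + 11256/12697 = 322223025/12697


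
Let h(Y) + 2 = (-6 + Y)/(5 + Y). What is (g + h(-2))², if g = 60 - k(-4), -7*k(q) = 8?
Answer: 1406596/441 ≈ 3189.6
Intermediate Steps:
k(q) = -8/7 (k(q) = -⅐*8 = -8/7)
h(Y) = -2 + (-6 + Y)/(5 + Y)
g = 428/7 (g = 60 - 1*(-8/7) = 60 + 8/7 = 428/7 ≈ 61.143)
(g + h(-2))² = (428/7 + (-16 - 1*(-2))/(5 - 2))² = (428/7 + (-16 + 2)/3)² = (428/7 + (⅓)*(-14))² = (428/7 - 14/3)² = (1186/21)² = 1406596/441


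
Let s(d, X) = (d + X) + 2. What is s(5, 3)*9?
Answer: 90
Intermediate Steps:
s(d, X) = 2 + X + d (s(d, X) = (X + d) + 2 = 2 + X + d)
s(5, 3)*9 = (2 + 3 + 5)*9 = 10*9 = 90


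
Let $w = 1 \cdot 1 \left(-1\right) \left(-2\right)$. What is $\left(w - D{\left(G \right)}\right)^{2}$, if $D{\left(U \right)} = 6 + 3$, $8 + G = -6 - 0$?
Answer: $49$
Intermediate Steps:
$G = -14$ ($G = -8 - 6 = -14$)
$D{\left(U \right)} = 9$
$w = 2$ ($w = 1 \left(-1\right) \left(-2\right) = \left(-1\right) \left(-2\right) = 2$)
$\left(w - D{\left(G \right)}\right)^{2} = \left(2 - 9\right)^{2} = \left(-7\right)^{2} = 49$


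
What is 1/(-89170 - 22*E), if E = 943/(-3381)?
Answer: -147/13107088 ≈ -1.1215e-5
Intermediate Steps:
E = -41/147 (E = 943*(-1/3381) = -41/147 ≈ -0.27891)
1/(-89170 - 22*E) = 1/(-89170 - 22*(-41/147)) = 1/(-89170 + 902/147) = 1/(-13107088/147) = -147/13107088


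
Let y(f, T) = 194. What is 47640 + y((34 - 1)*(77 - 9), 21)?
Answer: 47834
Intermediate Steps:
47640 + y((34 - 1)*(77 - 9), 21) = 47640 + 194 = 47834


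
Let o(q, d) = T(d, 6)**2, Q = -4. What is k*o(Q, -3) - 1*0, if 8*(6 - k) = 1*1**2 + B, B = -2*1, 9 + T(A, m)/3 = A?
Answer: 7938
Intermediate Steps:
T(A, m) = -27 + 3*A
B = -2
o(q, d) = (-27 + 3*d)**2
k = 49/8 (k = 6 - (1*1**2 - 2)/8 = 6 - (1*1 - 2)/8 = 6 - (1 - 2)/8 = 6 - 1/8*(-1) = 6 + 1/8 = 49/8 ≈ 6.1250)
k*o(Q, -3) - 1*0 = 49*(9*(-9 - 3)**2)/8 - 1*0 = 49*(9*(-12)**2)/8 + 0 = 49*(9*144)/8 + 0 = (49/8)*1296 + 0 = 7938 + 0 = 7938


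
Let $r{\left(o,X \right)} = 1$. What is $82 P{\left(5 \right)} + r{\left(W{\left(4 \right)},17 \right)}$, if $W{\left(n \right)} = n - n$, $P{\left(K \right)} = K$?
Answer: $411$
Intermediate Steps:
$W{\left(n \right)} = 0$
$82 P{\left(5 \right)} + r{\left(W{\left(4 \right)},17 \right)} = 82 \cdot 5 + 1 = 410 + 1 = 411$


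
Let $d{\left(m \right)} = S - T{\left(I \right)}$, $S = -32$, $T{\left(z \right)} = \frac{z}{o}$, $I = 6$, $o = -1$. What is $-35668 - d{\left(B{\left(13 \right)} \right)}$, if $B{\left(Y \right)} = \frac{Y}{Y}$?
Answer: $-35642$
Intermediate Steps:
$B{\left(Y \right)} = 1$
$T{\left(z \right)} = - z$ ($T{\left(z \right)} = \frac{z}{-1} = z \left(-1\right) = - z$)
$d{\left(m \right)} = -26$ ($d{\left(m \right)} = -32 - \left(-1\right) 6 = -32 - -6 = -32 + 6 = -26$)
$-35668 - d{\left(B{\left(13 \right)} \right)} = -35668 - -26 = -35668 + 26 = -35642$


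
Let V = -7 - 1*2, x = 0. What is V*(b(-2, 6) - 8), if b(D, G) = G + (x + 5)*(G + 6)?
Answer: -522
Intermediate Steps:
b(D, G) = 30 + 6*G (b(D, G) = G + (0 + 5)*(G + 6) = G + 5*(6 + G) = G + (30 + 5*G) = 30 + 6*G)
V = -9 (V = -7 - 2 = -9)
V*(b(-2, 6) - 8) = -9*((30 + 6*6) - 8) = -9*((30 + 36) - 8) = -9*(66 - 8) = -9*58 = -522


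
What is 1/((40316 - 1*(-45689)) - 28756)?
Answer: 1/57249 ≈ 1.7468e-5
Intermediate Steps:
1/((40316 - 1*(-45689)) - 28756) = 1/((40316 + 45689) - 28756) = 1/(86005 - 28756) = 1/57249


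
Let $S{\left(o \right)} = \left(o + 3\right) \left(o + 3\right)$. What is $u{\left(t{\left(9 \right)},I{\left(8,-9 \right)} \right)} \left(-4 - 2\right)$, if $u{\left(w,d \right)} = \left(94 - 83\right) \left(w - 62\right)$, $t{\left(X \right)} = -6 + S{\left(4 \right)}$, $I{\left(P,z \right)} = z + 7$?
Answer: $1254$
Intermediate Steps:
$S{\left(o \right)} = \left(3 + o\right)^{2}$ ($S{\left(o \right)} = \left(3 + o\right) \left(3 + o\right) = \left(3 + o\right)^{2}$)
$I{\left(P,z \right)} = 7 + z$
$t{\left(X \right)} = 43$ ($t{\left(X \right)} = -6 + \left(3 + 4\right)^{2} = -6 + 7^{2} = -6 + 49 = 43$)
$u{\left(w,d \right)} = -682 + 11 w$ ($u{\left(w,d \right)} = 11 \left(-62 + w\right) = -682 + 11 w$)
$u{\left(t{\left(9 \right)},I{\left(8,-9 \right)} \right)} \left(-4 - 2\right) = \left(-682 + 11 \cdot 43\right) \left(-4 - 2\right) = \left(-682 + 473\right) \left(-6\right) = \left(-209\right) \left(-6\right) = 1254$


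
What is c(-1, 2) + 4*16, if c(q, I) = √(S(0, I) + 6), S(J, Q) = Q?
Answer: 64 + 2*√2 ≈ 66.828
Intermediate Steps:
c(q, I) = √(6 + I) (c(q, I) = √(I + 6) = √(6 + I))
c(-1, 2) + 4*16 = √(6 + 2) + 4*16 = √8 + 64 = 2*√2 + 64 = 64 + 2*√2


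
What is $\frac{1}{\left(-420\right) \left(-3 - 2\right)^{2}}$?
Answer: $- \frac{1}{10500} \approx -9.5238 \cdot 10^{-5}$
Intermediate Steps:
$\frac{1}{\left(-420\right) \left(-3 - 2\right)^{2}} = \frac{1}{\left(-420\right) \left(-5\right)^{2}} = \frac{1}{\left(-420\right) 25} = \frac{1}{-10500} = - \frac{1}{10500}$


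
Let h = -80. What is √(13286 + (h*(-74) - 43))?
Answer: √19163 ≈ 138.43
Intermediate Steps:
√(13286 + (h*(-74) - 43)) = √(13286 + (-80*(-74) - 43)) = √(13286 + (5920 - 43)) = √(13286 + 5877) = √19163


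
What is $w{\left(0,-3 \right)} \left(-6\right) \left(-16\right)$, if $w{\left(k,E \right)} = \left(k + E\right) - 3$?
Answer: $-576$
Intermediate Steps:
$w{\left(k,E \right)} = -3 + E + k$ ($w{\left(k,E \right)} = \left(E + k\right) + \left(-3 + 0\right) = \left(E + k\right) - 3 = -3 + E + k$)
$w{\left(0,-3 \right)} \left(-6\right) \left(-16\right) = \left(-3 - 3 + 0\right) \left(-6\right) \left(-16\right) = \left(-6\right) \left(-6\right) \left(-16\right) = 36 \left(-16\right) = -576$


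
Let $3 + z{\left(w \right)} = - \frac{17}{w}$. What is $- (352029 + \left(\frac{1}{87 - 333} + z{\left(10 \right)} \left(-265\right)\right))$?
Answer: $- \frac{43452763}{123} \approx -3.5327 \cdot 10^{5}$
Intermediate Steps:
$z{\left(w \right)} = -3 - \frac{17}{w}$
$- (352029 + \left(\frac{1}{87 - 333} + z{\left(10 \right)} \left(-265\right)\right)) = - (352029 + \left(\frac{1}{87 - 333} + \left(-3 - \frac{17}{10}\right) \left(-265\right)\right)) = - (352029 + \left(\frac{1}{-246} + \left(-3 - \frac{17}{10}\right) \left(-265\right)\right)) = - (352029 - \left(\frac{1}{246} - \left(-3 - \frac{17}{10}\right) \left(-265\right)\right)) = - (352029 - - \frac{153196}{123}) = - (352029 + \left(- \frac{1}{246} + \frac{2491}{2}\right)) = - (352029 + \frac{153196}{123}) = \left(-1\right) \frac{43452763}{123} = - \frac{43452763}{123}$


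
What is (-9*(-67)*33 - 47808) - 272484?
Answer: -300393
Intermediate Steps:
(-9*(-67)*33 - 47808) - 272484 = (603*33 - 47808) - 272484 = (19899 - 47808) - 272484 = -27909 - 272484 = -300393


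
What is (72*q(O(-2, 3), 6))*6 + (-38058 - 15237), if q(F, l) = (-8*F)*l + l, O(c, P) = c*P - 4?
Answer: 156657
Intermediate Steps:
O(c, P) = -4 + P*c (O(c, P) = P*c - 4 = -4 + P*c)
q(F, l) = l - 8*F*l (q(F, l) = -8*F*l + l = l - 8*F*l)
(72*q(O(-2, 3), 6))*6 + (-38058 - 15237) = (72*(6*(1 - 8*(-4 + 3*(-2)))))*6 + (-38058 - 15237) = (72*(6*(1 - 8*(-4 - 6))))*6 - 53295 = (72*(6*(1 - 8*(-10))))*6 - 53295 = (72*(6*(1 + 80)))*6 - 53295 = (72*(6*81))*6 - 53295 = (72*486)*6 - 53295 = 34992*6 - 53295 = 209952 - 53295 = 156657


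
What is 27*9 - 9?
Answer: 234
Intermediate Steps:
27*9 - 9 = 243 - 9 = 234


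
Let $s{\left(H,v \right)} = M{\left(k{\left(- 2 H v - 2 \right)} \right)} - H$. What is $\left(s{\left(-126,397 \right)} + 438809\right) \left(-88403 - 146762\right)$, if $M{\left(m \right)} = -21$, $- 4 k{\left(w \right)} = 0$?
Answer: $-103217210810$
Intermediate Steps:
$k{\left(w \right)} = 0$ ($k{\left(w \right)} = \left(- \frac{1}{4}\right) 0 = 0$)
$s{\left(H,v \right)} = -21 - H$
$\left(s{\left(-126,397 \right)} + 438809\right) \left(-88403 - 146762\right) = \left(\left(-21 - -126\right) + 438809\right) \left(-88403 - 146762\right) = \left(\left(-21 + 126\right) + 438809\right) \left(-235165\right) = \left(105 + 438809\right) \left(-235165\right) = 438914 \left(-235165\right) = -103217210810$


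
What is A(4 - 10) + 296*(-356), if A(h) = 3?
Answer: -105373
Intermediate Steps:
A(4 - 10) + 296*(-356) = 3 + 296*(-356) = 3 - 105376 = -105373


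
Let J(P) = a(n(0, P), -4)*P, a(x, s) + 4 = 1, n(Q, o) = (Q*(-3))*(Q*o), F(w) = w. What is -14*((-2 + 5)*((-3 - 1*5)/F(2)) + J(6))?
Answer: 420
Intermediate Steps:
n(Q, o) = -3*o*Q² (n(Q, o) = (-3*Q)*(Q*o) = -3*o*Q²)
a(x, s) = -3 (a(x, s) = -4 + 1 = -3)
J(P) = -3*P
-14*((-2 + 5)*((-3 - 1*5)/F(2)) + J(6)) = -14*((-2 + 5)*((-3 - 1*5)/2) - 3*6) = -14*(3*((-3 - 5)*(½)) - 18) = -14*(3*(-8*½) - 18) = -14*(3*(-4) - 18) = -14*(-12 - 18) = -14*(-30) = 420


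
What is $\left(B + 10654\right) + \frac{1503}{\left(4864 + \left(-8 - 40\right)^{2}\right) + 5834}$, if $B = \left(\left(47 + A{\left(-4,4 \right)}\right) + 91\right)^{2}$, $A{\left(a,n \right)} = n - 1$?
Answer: $\frac{132339191}{4334} \approx 30535.0$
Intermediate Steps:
$A{\left(a,n \right)} = -1 + n$
$B = 19881$ ($B = \left(\left(47 + \left(-1 + 4\right)\right) + 91\right)^{2} = \left(\left(47 + 3\right) + 91\right)^{2} = \left(50 + 91\right)^{2} = 141^{2} = 19881$)
$\left(B + 10654\right) + \frac{1503}{\left(4864 + \left(-8 - 40\right)^{2}\right) + 5834} = \left(19881 + 10654\right) + \frac{1503}{\left(4864 + \left(-8 - 40\right)^{2}\right) + 5834} = 30535 + \frac{1503}{\left(4864 + \left(-48\right)^{2}\right) + 5834} = 30535 + \frac{1503}{\left(4864 + 2304\right) + 5834} = 30535 + \frac{1503}{7168 + 5834} = 30535 + \frac{1503}{13002} = 30535 + 1503 \cdot \frac{1}{13002} = 30535 + \frac{501}{4334} = \frac{132339191}{4334}$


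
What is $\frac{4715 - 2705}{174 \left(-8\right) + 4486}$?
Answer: $\frac{1005}{1547} \approx 0.64964$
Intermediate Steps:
$\frac{4715 - 2705}{174 \left(-8\right) + 4486} = \frac{2010}{-1392 + 4486} = \frac{2010}{3094} = 2010 \cdot \frac{1}{3094} = \frac{1005}{1547}$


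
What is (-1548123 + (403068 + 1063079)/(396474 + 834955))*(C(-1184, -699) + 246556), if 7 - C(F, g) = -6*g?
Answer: -27179574620226340/72437 ≈ -3.7522e+11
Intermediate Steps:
C(F, g) = 7 + 6*g (C(F, g) = 7 - (-6)*g = 7 + 6*g)
(-1548123 + (403068 + 1063079)/(396474 + 834955))*(C(-1184, -699) + 246556) = (-1548123 + (403068 + 1063079)/(396474 + 834955))*((7 + 6*(-699)) + 246556) = (-1548123 + 1466147/1231429)*((7 - 4194) + 246556) = (-1548123 + 1466147*(1/1231429))*(-4187 + 246556) = (-1548123 + 1466147/1231429)*242369 = -1906402091620/1231429*242369 = -27179574620226340/72437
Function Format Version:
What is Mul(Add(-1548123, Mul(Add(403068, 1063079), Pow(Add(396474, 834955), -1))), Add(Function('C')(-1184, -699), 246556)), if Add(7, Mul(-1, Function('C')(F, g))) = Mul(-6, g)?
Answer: Rational(-27179574620226340, 72437) ≈ -3.7522e+11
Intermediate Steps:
Function('C')(F, g) = Add(7, Mul(6, g)) (Function('C')(F, g) = Add(7, Mul(-1, Mul(-6, g))) = Add(7, Mul(6, g)))
Mul(Add(-1548123, Mul(Add(403068, 1063079), Pow(Add(396474, 834955), -1))), Add(Function('C')(-1184, -699), 246556)) = Mul(Add(-1548123, Mul(Add(403068, 1063079), Pow(Add(396474, 834955), -1))), Add(Add(7, Mul(6, -699)), 246556)) = Mul(Add(-1548123, Mul(1466147, Pow(1231429, -1))), Add(Add(7, -4194), 246556)) = Mul(Add(-1548123, Mul(1466147, Rational(1, 1231429))), Add(-4187, 246556)) = Mul(Add(-1548123, Rational(1466147, 1231429)), 242369) = Mul(Rational(-1906402091620, 1231429), 242369) = Rational(-27179574620226340, 72437)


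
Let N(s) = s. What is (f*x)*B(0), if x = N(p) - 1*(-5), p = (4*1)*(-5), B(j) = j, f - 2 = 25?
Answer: 0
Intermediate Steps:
f = 27 (f = 2 + 25 = 27)
p = -20 (p = 4*(-5) = -20)
x = -15 (x = -20 - 1*(-5) = -20 + 5 = -15)
(f*x)*B(0) = (27*(-15))*0 = -405*0 = 0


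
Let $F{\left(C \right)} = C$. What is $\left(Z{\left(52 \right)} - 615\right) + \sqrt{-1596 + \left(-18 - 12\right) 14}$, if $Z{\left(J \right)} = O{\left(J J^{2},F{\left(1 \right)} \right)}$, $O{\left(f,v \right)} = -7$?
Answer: $-622 + 12 i \sqrt{14} \approx -622.0 + 44.9 i$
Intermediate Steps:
$Z{\left(J \right)} = -7$
$\left(Z{\left(52 \right)} - 615\right) + \sqrt{-1596 + \left(-18 - 12\right) 14} = \left(-7 - 615\right) + \sqrt{-1596 + \left(-18 - 12\right) 14} = -622 + \sqrt{-1596 - 420} = -622 + \sqrt{-2016} = -622 + 12 i \sqrt{14}$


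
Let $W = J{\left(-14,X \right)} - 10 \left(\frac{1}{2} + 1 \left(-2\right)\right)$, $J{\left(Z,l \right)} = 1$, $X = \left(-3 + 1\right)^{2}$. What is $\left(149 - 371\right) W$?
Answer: $-3552$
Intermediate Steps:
$X = 4$ ($X = \left(-2\right)^{2} = 4$)
$W = 16$ ($W = 1 - 10 \left(\frac{1}{2} + 1 \left(-2\right)\right) = 1 - 10 \left(\frac{1}{2} - 2\right) = 1 - 10 \left(- \frac{3}{2}\right) = 1 - -15 = 1 + 15 = 16$)
$\left(149 - 371\right) W = \left(149 - 371\right) 16 = \left(-222\right) 16 = -3552$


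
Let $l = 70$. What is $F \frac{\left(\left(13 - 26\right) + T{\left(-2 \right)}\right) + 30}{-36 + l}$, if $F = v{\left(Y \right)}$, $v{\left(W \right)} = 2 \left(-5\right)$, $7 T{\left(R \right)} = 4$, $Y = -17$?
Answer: $- \frac{615}{119} \approx -5.1681$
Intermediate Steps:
$T{\left(R \right)} = \frac{4}{7}$ ($T{\left(R \right)} = \frac{1}{7} \cdot 4 = \frac{4}{7}$)
$v{\left(W \right)} = -10$
$F = -10$
$F \frac{\left(\left(13 - 26\right) + T{\left(-2 \right)}\right) + 30}{-36 + l} = - 10 \frac{\left(\left(13 - 26\right) + \frac{4}{7}\right) + 30}{-36 + 70} = - 10 \frac{\left(-13 + \frac{4}{7}\right) + 30}{34} = - 10 \left(- \frac{87}{7} + 30\right) \frac{1}{34} = - 10 \cdot \frac{123}{7} \cdot \frac{1}{34} = \left(-10\right) \frac{123}{238} = - \frac{615}{119}$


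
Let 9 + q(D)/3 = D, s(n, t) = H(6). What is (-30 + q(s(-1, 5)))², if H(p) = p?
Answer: 1521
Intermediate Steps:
s(n, t) = 6
q(D) = -27 + 3*D
(-30 + q(s(-1, 5)))² = (-30 + (-27 + 3*6))² = (-30 + (-27 + 18))² = (-30 - 9)² = (-39)² = 1521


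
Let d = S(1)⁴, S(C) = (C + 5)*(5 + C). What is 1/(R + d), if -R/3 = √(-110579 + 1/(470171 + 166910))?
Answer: 59447302272/99848675276777501 + I*√44880942065197738/599092051660665006 ≈ 5.9537e-7 + 3.5362e-10*I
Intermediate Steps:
S(C) = (5 + C)² (S(C) = (5 + C)*(5 + C) = (5 + C)²)
d = 1679616 (d = ((5 + 1)²)⁴ = (6²)⁴ = 36⁴ = 1679616)
R = -3*I*√44880942065197738/637081 (R = -3*√(-110579 + 1/(470171 + 166910)) = -3*√(-110579 + 1/637081) = -3*I*√44880942065197738/637081 ≈ -997.6*I)
1/(R + d) = 1/(-3*I*√44880942065197738/637081 + 1679616) = 1/(1679616 - 3*I*√44880942065197738/637081)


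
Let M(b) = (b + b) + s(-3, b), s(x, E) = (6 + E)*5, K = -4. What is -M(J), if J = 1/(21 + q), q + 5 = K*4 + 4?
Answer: -127/4 ≈ -31.750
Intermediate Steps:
q = -17 (q = -5 + (-4*4 + 4) = -5 + (-16 + 4) = -5 - 12 = -17)
s(x, E) = 30 + 5*E
J = ¼ (J = 1/(21 - 17) = 1/4 = ¼ ≈ 0.25000)
M(b) = 30 + 7*b (M(b) = (b + b) + (30 + 5*b) = 2*b + (30 + 5*b) = 30 + 7*b)
-M(J) = -(30 + 7*(¼)) = -(30 + 7/4) = -1*127/4 = -127/4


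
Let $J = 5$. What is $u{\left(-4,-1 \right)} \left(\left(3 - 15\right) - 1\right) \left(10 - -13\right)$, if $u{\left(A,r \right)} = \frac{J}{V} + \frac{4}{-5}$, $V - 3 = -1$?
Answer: $- \frac{5083}{10} \approx -508.3$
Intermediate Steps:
$V = 2$ ($V = 3 - 1 = 2$)
$u{\left(A,r \right)} = \frac{17}{10}$ ($u{\left(A,r \right)} = \frac{5}{2} + \frac{4}{-5} = 5 \cdot \frac{1}{2} + 4 \left(- \frac{1}{5}\right) = \frac{5}{2} - \frac{4}{5} = \frac{17}{10}$)
$u{\left(-4,-1 \right)} \left(\left(3 - 15\right) - 1\right) \left(10 - -13\right) = \frac{17 \left(\left(3 - 15\right) - 1\right)}{10} \left(10 - -13\right) = \frac{17 \left(-12 - 1\right)}{10} \left(10 + 13\right) = \frac{17}{10} \left(-13\right) 23 = \left(- \frac{221}{10}\right) 23 = - \frac{5083}{10}$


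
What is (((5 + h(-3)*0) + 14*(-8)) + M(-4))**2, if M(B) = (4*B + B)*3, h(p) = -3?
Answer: 27889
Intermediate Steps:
M(B) = 15*B (M(B) = (5*B)*3 = 15*B)
(((5 + h(-3)*0) + 14*(-8)) + M(-4))**2 = (((5 - 3*0) + 14*(-8)) + 15*(-4))**2 = (((5 + 0) - 112) - 60)**2 = ((5 - 112) - 60)**2 = (-107 - 60)**2 = (-167)**2 = 27889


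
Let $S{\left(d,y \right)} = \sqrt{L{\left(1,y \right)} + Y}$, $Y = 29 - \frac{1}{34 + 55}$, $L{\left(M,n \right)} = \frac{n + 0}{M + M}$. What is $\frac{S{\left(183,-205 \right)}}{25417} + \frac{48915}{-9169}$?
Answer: $- \frac{48915}{9169} + \frac{i \sqrt{2329130}}{4524226} \approx -5.3348 + 0.00033733 i$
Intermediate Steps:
$L{\left(M,n \right)} = \frac{n}{2 M}$
$Y = \frac{2580}{89}$ ($Y = 29 - \frac{1}{89} = \frac{2580}{89} \approx 28.989$)
$S{\left(d,y \right)} = \sqrt{\frac{2580}{89} + \frac{y}{2}}$ ($S{\left(d,y \right)} = \sqrt{\frac{y}{2 \cdot 1} + \frac{2580}{89}} = \sqrt{\frac{1}{2} y 1 + \frac{2580}{89}} = \sqrt{\frac{y}{2} + \frac{2580}{89}} = \sqrt{\frac{2580}{89} + \frac{y}{2}}$)
$\frac{S{\left(183,-205 \right)}}{25417} + \frac{48915}{-9169} = \frac{\frac{1}{178} \sqrt{918480 + 15842 \left(-205\right)}}{25417} + \frac{48915}{-9169} = \frac{\sqrt{918480 - 3247610}}{178} \cdot \frac{1}{25417} + 48915 \left(- \frac{1}{9169}\right) = \frac{\sqrt{-2329130}}{178} \cdot \frac{1}{25417} - \frac{48915}{9169} = \frac{i \sqrt{2329130}}{178} \cdot \frac{1}{25417} - \frac{48915}{9169} = \frac{i \sqrt{2329130}}{4524226} - \frac{48915}{9169} = - \frac{48915}{9169} + \frac{i \sqrt{2329130}}{4524226}$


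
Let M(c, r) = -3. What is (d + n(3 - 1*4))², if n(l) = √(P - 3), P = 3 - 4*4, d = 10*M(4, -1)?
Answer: 884 - 240*I ≈ 884.0 - 240.0*I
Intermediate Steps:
d = -30 (d = 10*(-3) = -30)
P = -13 (P = 3 - 16 = -13)
n(l) = 4*I (n(l) = √(-13 - 3) = √(-16) = 4*I)
(d + n(3 - 1*4))² = (-30 + 4*I)²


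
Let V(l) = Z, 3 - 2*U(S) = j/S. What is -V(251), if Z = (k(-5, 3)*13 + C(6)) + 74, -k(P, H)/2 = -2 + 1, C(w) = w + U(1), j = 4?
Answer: -211/2 ≈ -105.50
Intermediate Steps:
U(S) = 3/2 - 2/S
C(w) = -½ + w (C(w) = w + (3/2 - 2/1) = w + (3/2 - 2*1) = w + (3/2 - 2) = w - ½ = -½ + w)
k(P, H) = 2 (k(P, H) = -2*(-2 + 1) = -2*(-1) = 2)
Z = 211/2 (Z = (2*13 + (-½ + 6)) + 74 = (26 + 11/2) + 74 = 63/2 + 74 = 211/2 ≈ 105.50)
V(l) = 211/2
-V(251) = -1*211/2 = -211/2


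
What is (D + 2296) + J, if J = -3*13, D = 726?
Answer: 2983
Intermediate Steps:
J = -39
(D + 2296) + J = (726 + 2296) - 39 = 3022 - 39 = 2983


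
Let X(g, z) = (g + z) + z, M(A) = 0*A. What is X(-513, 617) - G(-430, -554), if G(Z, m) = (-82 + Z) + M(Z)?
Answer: 1233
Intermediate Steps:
M(A) = 0
X(g, z) = g + 2*z
G(Z, m) = -82 + Z (G(Z, m) = (-82 + Z) + 0 = -82 + Z)
X(-513, 617) - G(-430, -554) = (-513 + 2*617) - (-82 - 430) = (-513 + 1234) - 1*(-512) = 721 + 512 = 1233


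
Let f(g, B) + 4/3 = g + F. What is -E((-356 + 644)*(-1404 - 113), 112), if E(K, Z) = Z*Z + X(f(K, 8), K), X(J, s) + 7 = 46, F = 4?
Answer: -12583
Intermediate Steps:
f(g, B) = 8/3 + g (f(g, B) = -4/3 + (g + 4) = -4/3 + (4 + g) = 8/3 + g)
X(J, s) = 39 (X(J, s) = -7 + 46 = 39)
E(K, Z) = 39 + Z² (E(K, Z) = Z*Z + 39 = Z² + 39 = 39 + Z²)
-E((-356 + 644)*(-1404 - 113), 112) = -(39 + 112²) = -(39 + 12544) = -1*12583 = -12583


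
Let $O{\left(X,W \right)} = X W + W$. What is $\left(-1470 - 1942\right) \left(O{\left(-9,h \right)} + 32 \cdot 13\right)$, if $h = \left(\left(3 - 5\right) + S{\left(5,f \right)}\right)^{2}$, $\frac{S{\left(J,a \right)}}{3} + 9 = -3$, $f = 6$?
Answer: $37996032$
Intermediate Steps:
$S{\left(J,a \right)} = -36$ ($S{\left(J,a \right)} = -27 + 3 \left(-3\right) = -27 - 9 = -36$)
$h = 1444$ ($h = \left(\left(3 - 5\right) - 36\right)^{2} = \left(-2 - 36\right)^{2} = \left(-38\right)^{2} = 1444$)
$O{\left(X,W \right)} = W + W X$ ($O{\left(X,W \right)} = W X + W = W + W X$)
$\left(-1470 - 1942\right) \left(O{\left(-9,h \right)} + 32 \cdot 13\right) = \left(-1470 - 1942\right) \left(1444 \left(1 - 9\right) + 32 \cdot 13\right) = - 3412 \left(1444 \left(-8\right) + 416\right) = - 3412 \left(-11552 + 416\right) = \left(-3412\right) \left(-11136\right) = 37996032$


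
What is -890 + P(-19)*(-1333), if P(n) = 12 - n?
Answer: -42213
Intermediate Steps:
-890 + P(-19)*(-1333) = -890 + (12 - 1*(-19))*(-1333) = -890 + (12 + 19)*(-1333) = -890 + 31*(-1333) = -890 - 41323 = -42213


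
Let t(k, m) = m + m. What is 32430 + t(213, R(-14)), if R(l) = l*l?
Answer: 32822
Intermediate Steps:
R(l) = l²
t(k, m) = 2*m
32430 + t(213, R(-14)) = 32430 + 2*(-14)² = 32430 + 2*196 = 32430 + 392 = 32822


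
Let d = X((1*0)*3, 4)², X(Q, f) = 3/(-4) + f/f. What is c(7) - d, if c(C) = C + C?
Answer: 223/16 ≈ 13.938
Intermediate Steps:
X(Q, f) = ¼ (X(Q, f) = 3*(-¼) + 1 = -¾ + 1 = ¼)
c(C) = 2*C
d = 1/16 (d = (¼)² = 1/16 ≈ 0.062500)
c(7) - d = 2*7 - 1*1/16 = 14 - 1/16 = 223/16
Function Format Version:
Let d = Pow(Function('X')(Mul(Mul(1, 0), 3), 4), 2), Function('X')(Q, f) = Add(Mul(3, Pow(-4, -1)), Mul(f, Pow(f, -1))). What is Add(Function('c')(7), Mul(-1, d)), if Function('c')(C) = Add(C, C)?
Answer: Rational(223, 16) ≈ 13.938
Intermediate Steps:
Function('X')(Q, f) = Rational(1, 4) (Function('X')(Q, f) = Add(Mul(3, Rational(-1, 4)), 1) = Add(Rational(-3, 4), 1) = Rational(1, 4))
Function('c')(C) = Mul(2, C)
d = Rational(1, 16) (d = Pow(Rational(1, 4), 2) = Rational(1, 16) ≈ 0.062500)
Add(Function('c')(7), Mul(-1, d)) = Add(Mul(2, 7), Mul(-1, Rational(1, 16))) = Add(14, Rational(-1, 16)) = Rational(223, 16)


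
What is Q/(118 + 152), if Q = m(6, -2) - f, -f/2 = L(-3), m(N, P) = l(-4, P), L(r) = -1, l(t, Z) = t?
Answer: -1/45 ≈ -0.022222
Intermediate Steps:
m(N, P) = -4
f = 2 (f = -2*(-1) = 2)
Q = -6 (Q = -4 - 1*2 = -4 - 2 = -6)
Q/(118 + 152) = -6/(118 + 152) = -6/270 = (1/270)*(-6) = -1/45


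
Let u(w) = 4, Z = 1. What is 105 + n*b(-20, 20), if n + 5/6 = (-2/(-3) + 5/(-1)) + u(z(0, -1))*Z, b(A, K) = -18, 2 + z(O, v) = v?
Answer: 126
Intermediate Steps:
z(O, v) = -2 + v
n = -7/6 (n = -5/6 + ((-2/(-3) + 5/(-1)) + 4*1) = -5/6 + ((-2*(-1/3) + 5*(-1)) + 4) = -5/6 + ((2/3 - 5) + 4) = -5/6 + (-13/3 + 4) = -5/6 - 1/3 = -7/6 ≈ -1.1667)
105 + n*b(-20, 20) = 105 - 7/6*(-18) = 105 + 21 = 126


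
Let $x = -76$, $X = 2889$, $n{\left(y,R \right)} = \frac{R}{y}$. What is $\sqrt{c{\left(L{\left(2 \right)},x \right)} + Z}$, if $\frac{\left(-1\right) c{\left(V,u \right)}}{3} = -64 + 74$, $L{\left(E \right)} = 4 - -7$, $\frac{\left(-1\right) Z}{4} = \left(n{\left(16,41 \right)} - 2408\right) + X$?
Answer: $\frac{9 i \sqrt{97}}{2} \approx 44.32 i$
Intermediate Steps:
$Z = - \frac{7737}{4}$ ($Z = - 4 \left(\left(\frac{41}{16} - 2408\right) + 2889\right) = - 4 \left(- \frac{38487}{16} + 2889\right) = \left(-4\right) \frac{7737}{16} = - \frac{7737}{4} \approx -1934.3$)
$L{\left(E \right)} = 11$ ($L{\left(E \right)} = 4 + 7 = 11$)
$c{\left(V,u \right)} = -30$ ($c{\left(V,u \right)} = - 3 \left(-64 + 74\right) = \left(-3\right) 10 = -30$)
$\sqrt{c{\left(L{\left(2 \right)},x \right)} + Z} = \sqrt{-30 - \frac{7737}{4}} = \sqrt{- \frac{7857}{4}} = \frac{9 i \sqrt{97}}{2}$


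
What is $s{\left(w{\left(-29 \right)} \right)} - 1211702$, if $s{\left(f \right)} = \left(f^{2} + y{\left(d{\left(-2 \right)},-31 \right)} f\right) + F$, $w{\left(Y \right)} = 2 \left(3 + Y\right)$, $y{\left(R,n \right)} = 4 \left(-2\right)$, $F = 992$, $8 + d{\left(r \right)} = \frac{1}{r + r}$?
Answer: $-1207590$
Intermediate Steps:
$d{\left(r \right)} = -8 + \frac{1}{2 r}$ ($d{\left(r \right)} = -8 + \frac{1}{r + r} = -8 + \frac{1}{2 r}$)
$y{\left(R,n \right)} = -8$
$w{\left(Y \right)} = 6 + 2 Y$
$s{\left(f \right)} = 992 + f^{2} - 8 f$ ($s{\left(f \right)} = \left(f^{2} - 8 f\right) + 992 = 992 + f^{2} - 8 f$)
$s{\left(w{\left(-29 \right)} \right)} - 1211702 = \left(992 + \left(6 + 2 \left(-29\right)\right)^{2} - 8 \left(6 + 2 \left(-29\right)\right)\right) - 1211702 = \left(992 + \left(6 - 58\right)^{2} - 8 \left(6 - 58\right)\right) - 1211702 = \left(992 + \left(-52\right)^{2} - -416\right) - 1211702 = \left(992 + 2704 + 416\right) - 1211702 = 4112 - 1211702 = -1207590$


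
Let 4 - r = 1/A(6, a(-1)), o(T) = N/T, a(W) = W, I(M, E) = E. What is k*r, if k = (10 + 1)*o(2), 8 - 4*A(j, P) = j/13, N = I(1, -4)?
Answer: -3740/49 ≈ -76.327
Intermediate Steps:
N = -4
A(j, P) = 2 - j/52 (A(j, P) = 2 - j/(4*13) = 2 - j/52)
o(T) = -4/T
r = 170/49 (r = 4 - 1/(2 - 1/52*6) = 4 - 1/(2 - 3/26) = 4 - 1/49/26 = 4 - 1*26/49 = 4 - 26/49 = 170/49 ≈ 3.4694)
k = -22 (k = (10 + 1)*(-4/2) = 11*(-4*½) = 11*(-2) = -22)
k*r = -22*170/49 = -3740/49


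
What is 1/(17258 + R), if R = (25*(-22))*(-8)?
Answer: 1/21658 ≈ 4.6172e-5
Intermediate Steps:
R = 4400 (R = -550*(-8) = 4400)
1/(17258 + R) = 1/(17258 + 4400) = 1/21658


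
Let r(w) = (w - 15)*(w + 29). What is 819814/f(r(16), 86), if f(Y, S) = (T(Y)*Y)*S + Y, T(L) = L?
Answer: 819814/174195 ≈ 4.7063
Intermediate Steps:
r(w) = (-15 + w)*(29 + w)
f(Y, S) = Y + S*Y**2 (f(Y, S) = (Y*Y)*S + Y = Y**2*S + Y = S*Y**2 + Y = Y + S*Y**2)
819814/f(r(16), 86) = 819814/(((-435 + 16**2 + 14*16)*(1 + 86*(-435 + 16**2 + 14*16)))) = 819814/(((-435 + 256 + 224)*(1 + 86*(-435 + 256 + 224)))) = 819814/((45*(1 + 86*45))) = 819814/((45*(1 + 3870))) = 819814/((45*3871)) = 819814/174195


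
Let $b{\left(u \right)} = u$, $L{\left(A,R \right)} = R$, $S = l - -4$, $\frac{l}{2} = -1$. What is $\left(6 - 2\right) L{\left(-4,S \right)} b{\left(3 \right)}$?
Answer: $24$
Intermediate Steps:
$l = -2$ ($l = 2 \left(-1\right) = -2$)
$S = 2$ ($S = -2 - -4 = -2 + 4 = 2$)
$\left(6 - 2\right) L{\left(-4,S \right)} b{\left(3 \right)} = \left(6 - 2\right) 2 \cdot 3 = 4 \cdot 2 \cdot 3 = 8 \cdot 3 = 24$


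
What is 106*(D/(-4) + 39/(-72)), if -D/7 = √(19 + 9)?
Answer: -689/12 + 371*√7 ≈ 924.16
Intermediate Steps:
D = -14*√7 (D = -7*√(19 + 9) = -14*√7 ≈ -37.041)
106*(D/(-4) + 39/(-72)) = 106*(-14*√7/(-4) + 39/(-72)) = 106*(-14*√7*(-¼) + 39*(-1/72)) = 106*(7*√7/2 - 13/24) = 106*(-13/24 + 7*√7/2) = -689/12 + 371*√7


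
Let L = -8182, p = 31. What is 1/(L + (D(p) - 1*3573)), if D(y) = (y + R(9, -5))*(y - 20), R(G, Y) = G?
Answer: -1/11315 ≈ -8.8378e-5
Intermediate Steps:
D(y) = (-20 + y)*(9 + y) (D(y) = (y + 9)*(y - 20) = (9 + y)*(-20 + y) = (-20 + y)*(9 + y))
1/(L + (D(p) - 1*3573)) = 1/(-8182 + ((-180 + 31**2 - 11*31) - 1*3573)) = 1/(-8182 + ((-180 + 961 - 341) - 3573)) = 1/(-8182 + (440 - 3573)) = 1/(-8182 - 3133) = 1/(-11315) = -1/11315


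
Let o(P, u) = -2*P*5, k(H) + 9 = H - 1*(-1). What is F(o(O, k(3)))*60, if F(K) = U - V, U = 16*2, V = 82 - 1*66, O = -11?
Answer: 960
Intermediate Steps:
k(H) = -8 + H (k(H) = -9 + (H - 1*(-1)) = -9 + (H + 1) = -9 + (1 + H) = -8 + H)
o(P, u) = -10*P
V = 16 (V = 82 - 66 = 16)
U = 32
F(K) = 16 (F(K) = 32 - 1*16 = 32 - 16 = 16)
F(o(O, k(3)))*60 = 16*60 = 960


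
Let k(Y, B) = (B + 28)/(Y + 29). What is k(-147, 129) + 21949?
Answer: 2589825/118 ≈ 21948.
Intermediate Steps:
k(Y, B) = (28 + B)/(29 + Y)
k(-147, 129) + 21949 = (28 + 129)/(29 - 147) + 21949 = 157/(-118) + 21949 = -1/118*157 + 21949 = -157/118 + 21949 = 2589825/118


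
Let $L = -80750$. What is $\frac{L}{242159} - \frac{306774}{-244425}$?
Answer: $\frac{18183588772}{19729904525} \approx 0.92163$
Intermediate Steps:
$\frac{L}{242159} - \frac{306774}{-244425} = - \frac{80750}{242159} - \frac{306774}{-244425} = \left(-80750\right) \frac{1}{242159} - - \frac{102258}{81475} = - \frac{80750}{242159} + \frac{102258}{81475} = \frac{18183588772}{19729904525}$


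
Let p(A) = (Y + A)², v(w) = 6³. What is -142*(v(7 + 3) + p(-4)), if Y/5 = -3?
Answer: -81934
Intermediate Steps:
Y = -15 (Y = 5*(-3) = -15)
v(w) = 216
p(A) = (-15 + A)²
-142*(v(7 + 3) + p(-4)) = -142*(216 + (-15 - 4)²) = -142*(216 + (-19)²) = -142*(216 + 361) = -142*577 = -81934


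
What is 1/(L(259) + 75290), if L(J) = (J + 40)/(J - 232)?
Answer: 27/2033129 ≈ 1.3280e-5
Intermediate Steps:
L(J) = (40 + J)/(-232 + J)
1/(L(259) + 75290) = 1/((40 + 259)/(-232 + 259) + 75290) = 1/(299/27 + 75290) = 1/(2033129/27) = 27/2033129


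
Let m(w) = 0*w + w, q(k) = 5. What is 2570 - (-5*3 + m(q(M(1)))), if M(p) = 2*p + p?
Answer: 2580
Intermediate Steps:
M(p) = 3*p
m(w) = w (m(w) = 0 + w = w)
2570 - (-5*3 + m(q(M(1)))) = 2570 - (-5*3 + 5) = 2570 - (-15 + 5) = 2570 - 1*(-10) = 2570 + 10 = 2580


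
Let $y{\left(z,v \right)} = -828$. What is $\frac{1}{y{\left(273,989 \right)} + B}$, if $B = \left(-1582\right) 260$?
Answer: $- \frac{1}{412148} \approx -2.4263 \cdot 10^{-6}$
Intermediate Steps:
$B = -411320$
$\frac{1}{y{\left(273,989 \right)} + B} = \frac{1}{-828 - 411320} = \frac{1}{-412148} = - \frac{1}{412148}$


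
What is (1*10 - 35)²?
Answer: 625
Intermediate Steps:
(1*10 - 35)² = (10 - 35)² = (-25)² = 625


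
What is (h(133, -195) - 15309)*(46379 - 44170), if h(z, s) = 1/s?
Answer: -6594430504/195 ≈ -3.3818e+7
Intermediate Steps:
(h(133, -195) - 15309)*(46379 - 44170) = (1/(-195) - 15309)*(46379 - 44170) = (-1/195 - 15309)*2209 = -2985256/195*2209 = -6594430504/195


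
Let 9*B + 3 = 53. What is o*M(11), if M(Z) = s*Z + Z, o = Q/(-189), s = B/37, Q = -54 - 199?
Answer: 1065889/62937 ≈ 16.936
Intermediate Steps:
Q = -253
B = 50/9 (B = -1/3 + (1/9)*53 = -1/3 + 53/9 = 50/9 ≈ 5.5556)
s = 50/333 (s = (50/9)/37 = (50/9)*(1/37) = 50/333 ≈ 0.15015)
o = 253/189 (o = -253/(-189) = -253*(-1/189) = 253/189 ≈ 1.3386)
M(Z) = 383*Z/333 (M(Z) = 50*Z/333 + Z = 383*Z/333)
o*M(11) = 253*((383/333)*11)/189 = (253/189)*(4213/333) = 1065889/62937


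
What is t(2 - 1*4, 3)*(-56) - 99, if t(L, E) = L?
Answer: 13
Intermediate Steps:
t(2 - 1*4, 3)*(-56) - 99 = (2 - 1*4)*(-56) - 99 = (2 - 4)*(-56) - 99 = -2*(-56) - 99 = 112 - 99 = 13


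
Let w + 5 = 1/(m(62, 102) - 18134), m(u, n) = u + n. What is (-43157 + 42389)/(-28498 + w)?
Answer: 13800960/512198911 ≈ 0.026945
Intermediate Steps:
m(u, n) = n + u
w = -89851/17970 (w = -5 + 1/((102 + 62) - 18134) = -5 + 1/(164 - 18134) = -5 + 1/(-17970) = -5 - 1/17970 = -89851/17970 ≈ -5.0001)
(-43157 + 42389)/(-28498 + w) = (-43157 + 42389)/(-28498 - 89851/17970) = -768/(-512198911/17970) = -768*(-17970/512198911) = 13800960/512198911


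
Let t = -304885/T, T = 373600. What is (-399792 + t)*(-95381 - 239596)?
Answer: 10006606869753009/74720 ≈ 1.3392e+11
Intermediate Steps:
t = -60977/74720 (t = -304885/373600 = -304885*1/373600 = -60977/74720 ≈ -0.81607)
(-399792 + t)*(-95381 - 239596) = (-399792 - 60977/74720)*(-95381 - 239596) = -29872519217/74720*(-334977) = 10006606869753009/74720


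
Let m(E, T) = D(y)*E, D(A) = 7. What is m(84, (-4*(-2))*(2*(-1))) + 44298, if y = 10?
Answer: 44886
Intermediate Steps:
m(E, T) = 7*E
m(84, (-4*(-2))*(2*(-1))) + 44298 = 7*84 + 44298 = 588 + 44298 = 44886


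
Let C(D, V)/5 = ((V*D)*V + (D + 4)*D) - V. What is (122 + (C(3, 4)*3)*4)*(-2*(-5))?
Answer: 40220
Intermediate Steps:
C(D, V) = -5*V + 5*D*V**2 + 5*D*(4 + D) (C(D, V) = 5*(((V*D)*V + (D + 4)*D) - V) = 5*(((D*V)*V + (4 + D)*D) - V) = 5*((D*V**2 + D*(4 + D)) - V) = 5*(-V + D*V**2 + D*(4 + D)) = -5*V + 5*D*V**2 + 5*D*(4 + D))
(122 + (C(3, 4)*3)*4)*(-2*(-5)) = (122 + ((-5*4 + 5*3**2 + 20*3 + 5*3*4**2)*3)*4)*(-2*(-5)) = (122 + ((-20 + 5*9 + 60 + 5*3*16)*3)*4)*10 = (122 + ((-20 + 45 + 60 + 240)*3)*4)*10 = (122 + (325*3)*4)*10 = (122 + 975*4)*10 = (122 + 3900)*10 = 4022*10 = 40220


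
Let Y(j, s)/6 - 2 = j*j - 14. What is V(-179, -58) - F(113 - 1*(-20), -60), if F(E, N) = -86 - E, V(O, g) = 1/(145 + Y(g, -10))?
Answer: 4436284/20257 ≈ 219.00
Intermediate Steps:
Y(j, s) = -72 + 6*j**2 (Y(j, s) = 12 + 6*(j*j - 14) = 12 + 6*(j**2 - 14) = 12 + 6*(-14 + j**2) = 12 + (-84 + 6*j**2) = -72 + 6*j**2)
V(O, g) = 1/(73 + 6*g**2) (V(O, g) = 1/(145 + (-72 + 6*g**2)) = 1/(73 + 6*g**2))
V(-179, -58) - F(113 - 1*(-20), -60) = 1/(73 + 6*(-58)**2) - (-86 - (113 - 1*(-20))) = 1/(73 + 6*3364) - (-86 - (113 + 20)) = 1/(73 + 20184) - (-86 - 1*133) = 1/20257 - (-86 - 133) = 1/20257 - 1*(-219) = 1/20257 + 219 = 4436284/20257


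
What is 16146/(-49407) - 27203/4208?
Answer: -470653663/69301552 ≈ -6.7914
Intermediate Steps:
16146/(-49407) - 27203/4208 = 16146*(-1/49407) - 27203*1/4208 = -5382/16469 - 27203/4208 = -470653663/69301552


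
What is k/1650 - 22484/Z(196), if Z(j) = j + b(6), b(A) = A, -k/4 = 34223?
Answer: -16187696/83325 ≈ -194.27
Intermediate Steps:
k = -136892 (k = -4*34223 = -136892)
Z(j) = 6 + j (Z(j) = j + 6 = 6 + j)
k/1650 - 22484/Z(196) = -136892/1650 - 22484/(6 + 196) = -136892*1/1650 - 22484/202 = -68446/825 - 22484*1/202 = -68446/825 - 11242/101 = -16187696/83325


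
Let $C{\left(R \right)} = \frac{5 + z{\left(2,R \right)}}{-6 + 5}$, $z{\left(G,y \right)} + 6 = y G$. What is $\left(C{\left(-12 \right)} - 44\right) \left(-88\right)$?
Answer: $1672$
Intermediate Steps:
$z{\left(G,y \right)} = -6 + G y$ ($z{\left(G,y \right)} = -6 + y G = -6 + G y$)
$C{\left(R \right)} = 1 - 2 R$ ($C{\left(R \right)} = \frac{5 + \left(-6 + 2 R\right)}{-6 + 5} = \frac{-1 + 2 R}{-1} = \left(-1 + 2 R\right) \left(-1\right) = 1 - 2 R$)
$\left(C{\left(-12 \right)} - 44\right) \left(-88\right) = \left(\left(1 - -24\right) - 44\right) \left(-88\right) = \left(\left(1 + 24\right) - 44\right) \left(-88\right) = \left(25 - 44\right) \left(-88\right) = \left(-19\right) \left(-88\right) = 1672$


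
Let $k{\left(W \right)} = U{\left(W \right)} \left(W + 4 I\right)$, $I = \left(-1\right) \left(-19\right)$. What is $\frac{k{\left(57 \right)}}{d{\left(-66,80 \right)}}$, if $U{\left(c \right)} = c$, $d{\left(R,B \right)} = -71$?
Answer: $- \frac{7581}{71} \approx -106.77$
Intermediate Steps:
$I = 19$
$k{\left(W \right)} = W \left(76 + W\right)$ ($k{\left(W \right)} = W \left(W + 4 \cdot 19\right) = W \left(W + 76\right) = W \left(76 + W\right)$)
$\frac{k{\left(57 \right)}}{d{\left(-66,80 \right)}} = \frac{57 \left(76 + 57\right)}{-71} = 57 \cdot 133 \left(- \frac{1}{71}\right) = 7581 \left(- \frac{1}{71}\right) = - \frac{7581}{71}$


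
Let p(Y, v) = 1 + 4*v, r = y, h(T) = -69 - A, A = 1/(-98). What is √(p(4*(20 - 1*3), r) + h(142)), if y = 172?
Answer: √121522/14 ≈ 24.900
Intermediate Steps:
A = -1/98 ≈ -0.010204
h(T) = -6761/98 (h(T) = -69 - 1*(-1/98) = -69 + 1/98 = -6761/98)
r = 172
√(p(4*(20 - 1*3), r) + h(142)) = √((1 + 4*172) - 6761/98) = √((1 + 688) - 6761/98) = √(689 - 6761/98) = √(60761/98) = √121522/14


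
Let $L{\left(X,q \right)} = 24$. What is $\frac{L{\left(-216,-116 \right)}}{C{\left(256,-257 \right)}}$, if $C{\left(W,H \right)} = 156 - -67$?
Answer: $\frac{24}{223} \approx 0.10762$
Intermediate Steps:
$C{\left(W,H \right)} = 223$ ($C{\left(W,H \right)} = 156 + 67 = 223$)
$\frac{L{\left(-216,-116 \right)}}{C{\left(256,-257 \right)}} = \frac{24}{223}$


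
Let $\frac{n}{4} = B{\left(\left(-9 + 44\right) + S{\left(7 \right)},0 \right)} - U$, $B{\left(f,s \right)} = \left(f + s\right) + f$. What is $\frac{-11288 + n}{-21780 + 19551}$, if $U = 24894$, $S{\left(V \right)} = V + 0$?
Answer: $\frac{110528}{2229} \approx 49.586$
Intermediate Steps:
$S{\left(V \right)} = V$
$B{\left(f,s \right)} = s + 2 f$
$n = -99240$ ($n = 4 \left(\left(0 + 2 \left(\left(-9 + 44\right) + 7\right)\right) - 24894\right) = 4 \left(\left(0 + 2 \left(35 + 7\right)\right) - 24894\right) = 4 \left(\left(0 + 2 \cdot 42\right) - 24894\right) = 4 \left(\left(0 + 84\right) - 24894\right) = 4 \left(84 - 24894\right) = 4 \left(-24810\right) = -99240$)
$\frac{-11288 + n}{-21780 + 19551} = \frac{-11288 - 99240}{-21780 + 19551} = - \frac{110528}{-2229} = \left(-110528\right) \left(- \frac{1}{2229}\right) = \frac{110528}{2229}$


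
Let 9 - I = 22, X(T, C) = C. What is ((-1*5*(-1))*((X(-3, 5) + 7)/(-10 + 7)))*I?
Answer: 260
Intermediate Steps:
I = -13 (I = 9 - 1*22 = 9 - 22 = -13)
((-1*5*(-1))*((X(-3, 5) + 7)/(-10 + 7)))*I = ((-1*5*(-1))*((5 + 7)/(-10 + 7)))*(-13) = ((-5*(-1))*(12/(-3)))*(-13) = (5*(12*(-⅓)))*(-13) = (5*(-4))*(-13) = -20*(-13) = 260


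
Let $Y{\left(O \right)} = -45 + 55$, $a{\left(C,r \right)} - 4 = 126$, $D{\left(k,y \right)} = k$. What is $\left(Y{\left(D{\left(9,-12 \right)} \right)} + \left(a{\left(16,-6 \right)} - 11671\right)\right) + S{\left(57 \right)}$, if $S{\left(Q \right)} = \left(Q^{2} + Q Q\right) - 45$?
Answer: $-5078$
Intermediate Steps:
$a{\left(C,r \right)} = 130$ ($a{\left(C,r \right)} = 4 + 126 = 130$)
$S{\left(Q \right)} = -45 + 2 Q^{2}$ ($S{\left(Q \right)} = \left(Q^{2} + Q^{2}\right) - 45 = 2 Q^{2} - 45 = -45 + 2 Q^{2}$)
$Y{\left(O \right)} = 10$
$\left(Y{\left(D{\left(9,-12 \right)} \right)} + \left(a{\left(16,-6 \right)} - 11671\right)\right) + S{\left(57 \right)} = \left(10 + \left(130 - 11671\right)\right) - \left(45 - 2 \cdot 57^{2}\right) = \left(10 - 11541\right) + \left(-45 + 2 \cdot 3249\right) = -11531 + \left(-45 + 6498\right) = -11531 + 6453 = -5078$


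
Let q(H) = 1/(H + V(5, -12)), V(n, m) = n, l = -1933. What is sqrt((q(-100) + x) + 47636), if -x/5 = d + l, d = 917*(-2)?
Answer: 2*sqrt(149975170)/95 ≈ 257.82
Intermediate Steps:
d = -1834
x = 18835 (x = -5*(-1834 - 1933) = -5*(-3767) = 18835)
q(H) = 1/(5 + H) (q(H) = 1/(H + 5) = 1/(5 + H))
sqrt((q(-100) + x) + 47636) = sqrt((1/(5 - 100) + 18835) + 47636) = sqrt((1/(-95) + 18835) + 47636) = sqrt((-1/95 + 18835) + 47636) = sqrt(1789324/95 + 47636) = sqrt(6314744/95) = 2*sqrt(149975170)/95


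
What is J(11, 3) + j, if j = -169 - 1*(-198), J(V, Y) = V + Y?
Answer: 43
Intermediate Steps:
j = 29 (j = -169 + 198 = 29)
J(11, 3) + j = (11 + 3) + 29 = 14 + 29 = 43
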